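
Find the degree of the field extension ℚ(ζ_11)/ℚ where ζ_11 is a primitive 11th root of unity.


[ℚ(ζ_n):ℚ] = deg Φ_n(x) = φ(n). Here φ(11) = 10

[ℚ(ζ_11)/ℚ where ζ_11 is a primitive 11th root of unity] = 10


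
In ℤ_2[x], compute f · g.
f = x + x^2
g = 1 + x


Expand and collect like terms; reduce coefficients mod 2:
x^0: 0·1 = 0 ≡ 0 (mod 2)
x^1: 0·1 + 1·1 = 1 ≡ 1 (mod 2)
x^2: 1·1 + 1·1 = 2 ≡ 0 (mod 2)
x^3: 1·1 = 1 ≡ 1 (mod 2)
Result: x + x^3

f · g = x + x^3


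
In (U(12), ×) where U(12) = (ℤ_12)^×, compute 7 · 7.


Operation: multiplication mod 12
7 · 7 = (a × b) mod 12 with a = 7, b = 7

7 · 7 = 1


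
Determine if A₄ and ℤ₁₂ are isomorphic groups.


Comparing A₄ and ℤ₁₂:
A₄ is non-abelian, ℤ₁₂ is abelian

No, A₄ ≇ ℤ₁₂


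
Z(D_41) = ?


Z(G) = {g ∈ G | gx = xg for all x ∈ G}
For odd n, Z(D_n) = {e}: no nontrivial rotation commutes with all reflections

Z(D_41) = {e}


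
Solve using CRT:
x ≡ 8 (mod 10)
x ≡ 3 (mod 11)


m₁ = 10, m₂ = 11, gcd = 1, so CRT applies. M = m₁·m₂ = 110
Let M₁ = M/m₁ = 11, M₂ = M/m₂ = 10
Find y₁ ≡ M₁⁻¹ (mod m₁): 11⁻¹ ≡ 1 (mod 10)
Find y₂ ≡ M₂⁻¹ (mod m₂): 10⁻¹ ≡ 10 (mod 11)
x = a₁·M₁·y₁ + a₂·M₂·y₂ = 8·11·1 + 3·10·10 = 388
Reduce mod 110: x ≡ 58
Check: 58 mod 10 = 8 ✓, 58 mod 11 = 3 ✓

x ≡ 58 (mod 110)


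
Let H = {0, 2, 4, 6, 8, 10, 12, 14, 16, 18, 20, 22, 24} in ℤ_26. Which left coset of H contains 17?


17 + H = {17 + h (mod 26) : h ∈ H}
17+0=17, 17+2=19, 17+4=21, 17+6=23, 17+8=25, 17+10=1, 17+12=3, 17+14=5, 17+16=7, 17+18=9, 17+20=11, 17+22=13, 17+24=15
17 + H = {1, 3, 5, 7, 9, 11, 13, 15, 17, 19, 21, 23, 25} = 1 + H

17 + H = {1, 3, 5, 7, 9, 11, 13, 15, 17, 19, 21, 23, 25}


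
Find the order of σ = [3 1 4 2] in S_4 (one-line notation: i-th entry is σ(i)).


Cycle decomposition: (1 3 4 2)
Cycle lengths: 4
Order = lcm(4) = 4

ord(σ) = 4


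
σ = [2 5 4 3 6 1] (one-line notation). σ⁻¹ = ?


To find σ⁻¹, swap domain and range:
σ(1) = 2 → σ⁻¹(2) = 1
σ(2) = 5 → σ⁻¹(5) = 2
σ(3) = 4 → σ⁻¹(4) = 3
σ(4) = 3 → σ⁻¹(3) = 4
σ(5) = 6 → σ⁻¹(6) = 5
σ(6) = 1 → σ⁻¹(1) = 6

σ⁻¹ = [6 1 4 3 2 5]


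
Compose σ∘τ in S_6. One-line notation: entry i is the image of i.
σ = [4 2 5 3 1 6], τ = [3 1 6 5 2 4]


σ∘τ: apply τ first, then σ
1 →τ 3 →σ 5
2 →τ 1 →σ 4
3 →τ 6 →σ 6
4 →τ 5 →σ 1
5 →τ 2 →σ 2
6 →τ 4 →σ 3

σ∘τ = [5 4 6 1 2 3]


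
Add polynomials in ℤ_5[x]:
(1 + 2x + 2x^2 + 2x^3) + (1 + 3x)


Add coefficients mod 5:
x^0: 1 + 1 = 2 (mod 5)
x^1: 2 + 3 = 0 (mod 5)
x^2: 2 + 0 = 2 (mod 5)
x^3: 2 + 0 = 2 (mod 5)
Result: 2 + 2x^2 + 2x^3

f + g = 2 + 2x^2 + 2x^3


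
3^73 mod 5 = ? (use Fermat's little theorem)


Fermat's little theorem: if p is prime and gcd(a,p)=1, then a^(p-1) ≡ 1 (mod p)
p = 5 is prime, gcd(3,5) = 1
Reduce exponent: 73 mod 4 = 1
So 3^73 ≡ 3^1 (mod 5)
3^1 mod 5 = 3

3^73 ≡ 3 (mod 5)


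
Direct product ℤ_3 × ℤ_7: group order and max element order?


|ℤ_3 × ℤ_7| = 3 × 7 = 21
Max element order = lcm(3,7) = 21
Cyclic? Yes (gcd=1)

|ℤ_3×ℤ_7| = 21, max element order = 21


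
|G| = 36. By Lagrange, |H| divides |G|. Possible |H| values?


Lagrange's theorem: |H| divides |G|
|G| = 36
Divisors of 36: 1, 2, 3, 4, 6, 9, 12, 18, 36

Possible subgroup orders: {1, 2, 3, 4, 6, 9, 12, 18, 36}


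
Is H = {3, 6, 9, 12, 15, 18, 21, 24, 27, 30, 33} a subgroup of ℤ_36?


Subgroup test for H = {3, 6, 9, 12, 15, 18, 21, 24, 27, 30, 33} in (ℤ_36, +):
(1) 0 ∈ H? No
(2) Closure: for all a,b ∈ H, (a+b) mod 36 ∈ H? No  [counterexample: 3 + 33 = 0 ∉ H]
(3) Inverses: for all a ∈ H, -a mod 36 ∈ H? Yes

No, H is not a subgroup of ℤ_36


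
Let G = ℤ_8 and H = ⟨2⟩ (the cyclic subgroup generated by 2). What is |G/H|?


|⟨2⟩| = n / gcd(2, 8) = 8 / 2 = 4
H is normal (ℤ_8 is abelian).
|G/H| = |G| / |H| = 8 / 4 = 2

|G/H| = 2


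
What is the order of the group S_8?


|S_n| = n! (number of permutations of n symbols)
|S_8| = 8! = 40320

|S_8| = 40320


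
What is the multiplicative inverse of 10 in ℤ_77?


Use the extended Euclidean algorithm to write 1 = 10·s + 77·t; then s mod 77 is the inverse.
Euclidean algorithm:
  10 = 0·77 + 10
  77 = 7·10 + 7
  10 = 1·7 + 3
  7 = 2·3 + 1
  3 = 3·1 + 0
gcd(10,77) = 1
Back-substitution gives: 10·(-23) + 77·(3) = 1
So 10⁻¹ ≡ -23 ≡ 54 (mod 77)
Check: 10 × 54 = 540 ≡ 1 (mod 77) ✓

10⁻¹ ≡ 54 (mod 77)


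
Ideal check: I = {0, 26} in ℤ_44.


Check ideal conditions for I = {0, 26} in ℤ_44:
(1) I is an additive subgroup? No
(2) For r ∈ ℤ_44 and a ∈ I: r·a ∈ I? No  [counterexample: r=2, a=26, r·a mod 44 = 8 ∉ I]

No, I is not an ideal of ℤ_44


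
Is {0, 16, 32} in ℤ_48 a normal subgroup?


H = {0, 16, 32} in ℤ_48
ℤ_48 is abelian; every subgroup of an abelian group is normal

Yes, normal subgroup


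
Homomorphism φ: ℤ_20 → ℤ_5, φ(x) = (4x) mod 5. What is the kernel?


Kernel = preimage of identity
ker(φ) = {x ∈ ℤ_20 : 4x ≡ 0 (mod 5)}. Since 5 | 20, φ is well-defined. The kernel is the cyclic subgroup ⟨5⟩ of ℤ_20 (order 4), i.e. {0, 5, 10, 15}

ker(φ) = {0, 5, 10, 15}


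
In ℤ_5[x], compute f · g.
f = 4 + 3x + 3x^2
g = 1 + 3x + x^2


Expand and collect like terms; reduce coefficients mod 5:
x^0: 4·1 = 4 ≡ 4 (mod 5)
x^1: 4·3 + 3·1 = 15 ≡ 0 (mod 5)
x^2: 4·1 + 3·3 + 3·1 = 16 ≡ 1 (mod 5)
x^3: 3·1 + 3·3 = 12 ≡ 2 (mod 5)
x^4: 3·1 = 3 ≡ 3 (mod 5)
Result: 4 + x^2 + 2x^3 + 3x^4

f · g = 4 + x^2 + 2x^3 + 3x^4


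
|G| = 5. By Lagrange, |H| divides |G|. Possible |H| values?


Lagrange's theorem: |H| divides |G|
|G| = 5
Divisors of 5: 1, 5

Possible subgroup orders: {1, 5}


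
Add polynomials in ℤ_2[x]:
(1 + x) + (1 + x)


Add coefficients mod 2:
x^0: 1 + 1 = 0 (mod 2)
x^1: 1 + 1 = 0 (mod 2)
Result: 0

f + g = 0


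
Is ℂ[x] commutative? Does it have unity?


Polynomial ring over ℂ (an integral domain) is a commutative integral domain with unity 1
Commutative: Yes
Integral domain: Yes
Has unity: Yes

ℂ[x]: Commutative=Yes, Unity=Yes


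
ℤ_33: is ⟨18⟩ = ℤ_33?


g generates ℤ_n iff gcd(g, n) = 1
gcd(18, 33) = 3
Since gcd = 3 ≠ 1, ⟨18⟩ has order 11 < 33, so 18 is not a generator.

No, 18 does not generate ℤ_33


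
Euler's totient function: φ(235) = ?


Factor n: 235 = 5 × 47
φ(n) = n · ∏(1 - 1/p) over distinct primes p | n
φ(235) = 235 · (1 - 1/5) · (1 - 1/47) = 184

φ(235) = 184


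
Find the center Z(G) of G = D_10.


Z(G) = {g ∈ G | gx = xg for all x ∈ G}
For even n, Z(D_n) = {e, r^(n/2)}: the 180° rotation r^5 commutes with every reflection and rotation

Z(D_10) = {e, r^5}


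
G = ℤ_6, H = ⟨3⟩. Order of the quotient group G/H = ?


|⟨3⟩| = n / gcd(3, 6) = 6 / 3 = 2
H is normal (ℤ_6 is abelian).
|G/H| = |G| / |H| = 6 / 2 = 3

|G/H| = 3


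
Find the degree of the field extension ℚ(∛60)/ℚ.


∛60 has minimal polynomial x³ - 60 (irreducible over ℚ since 60 is not a perfect cube)

[ℚ(∛60)/ℚ] = 3


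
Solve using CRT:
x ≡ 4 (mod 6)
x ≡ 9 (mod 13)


m₁ = 6, m₂ = 13, gcd = 1, so CRT applies. M = m₁·m₂ = 78
Let M₁ = M/m₁ = 13, M₂ = M/m₂ = 6
Find y₁ ≡ M₁⁻¹ (mod m₁): 13⁻¹ ≡ 1 (mod 6)
Find y₂ ≡ M₂⁻¹ (mod m₂): 6⁻¹ ≡ 11 (mod 13)
x = a₁·M₁·y₁ + a₂·M₂·y₂ = 4·13·1 + 9·6·11 = 646
Reduce mod 78: x ≡ 22
Check: 22 mod 6 = 4 ✓, 22 mod 13 = 9 ✓

x ≡ 22 (mod 78)


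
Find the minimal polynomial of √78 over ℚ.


√78 satisfies x² - 78 = 0, irreducible over ℚ since 78 is squarefree

Minimal polynomial: x² - 78


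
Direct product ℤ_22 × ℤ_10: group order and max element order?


|ℤ_22 × ℤ_10| = 22 × 10 = 220
Max element order = lcm(22,10) = 110
Cyclic? No (gcd=2)

|ℤ_22×ℤ_10| = 220, max element order = 110


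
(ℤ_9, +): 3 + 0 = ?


Operation: addition mod 9
3 + 0 = (a + b) mod 9 with a = 3, b = 0

3 + 0 = 3


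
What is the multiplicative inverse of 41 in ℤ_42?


Use the extended Euclidean algorithm to write 1 = 41·s + 42·t; then s mod 42 is the inverse.
Euclidean algorithm:
  41 = 0·42 + 41
  42 = 1·41 + 1
  41 = 41·1 + 0
gcd(41,42) = 1
Back-substitution gives: 41·(-1) + 42·(1) = 1
So 41⁻¹ ≡ -1 ≡ 41 (mod 42)
Check: 41 × 41 = 1681 ≡ 1 (mod 42) ✓

41⁻¹ ≡ 41 (mod 42)


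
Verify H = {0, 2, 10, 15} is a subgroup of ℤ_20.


Subgroup test for H = {0, 2, 10, 15} in (ℤ_20, +):
(1) 0 ∈ H? Yes
(2) Closure: for all a,b ∈ H, (a+b) mod 20 ∈ H? No  [counterexample: 2 + 2 = 4 ∉ H]
(3) Inverses: for all a ∈ H, -a mod 20 ∈ H? No

No, H is not a subgroup of ℤ_20


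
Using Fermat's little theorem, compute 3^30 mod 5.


Fermat's little theorem: if p is prime and gcd(a,p)=1, then a^(p-1) ≡ 1 (mod p)
p = 5 is prime, gcd(3,5) = 1
Reduce exponent: 30 mod 4 = 2
So 3^30 ≡ 3^2 (mod 5)
3^2 mod 5 = 4

3^30 ≡ 4 (mod 5)


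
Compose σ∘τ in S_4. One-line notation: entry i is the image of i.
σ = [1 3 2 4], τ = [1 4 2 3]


σ∘τ: apply τ first, then σ
1 →τ 1 →σ 1
2 →τ 4 →σ 4
3 →τ 2 →σ 3
4 →τ 3 →σ 2

σ∘τ = [1 4 3 2]


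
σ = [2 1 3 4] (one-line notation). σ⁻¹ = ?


To find σ⁻¹, swap domain and range:
σ(1) = 2 → σ⁻¹(2) = 1
σ(2) = 1 → σ⁻¹(1) = 2
σ(3) = 3 → σ⁻¹(3) = 3
σ(4) = 4 → σ⁻¹(4) = 4

σ⁻¹ = [2 1 3 4]


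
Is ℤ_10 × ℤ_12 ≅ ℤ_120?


Comparing ℤ_10 × ℤ_12 and ℤ_120:
gcd(10,12) = 2 ≠ 1. Max element order in ℤ_10×ℤ_12 is lcm(10,12) = 60 < 120, so it has no element of order 120

No, ℤ_10 × ℤ_12 ≇ ℤ_120


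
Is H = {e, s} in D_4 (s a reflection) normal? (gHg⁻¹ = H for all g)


H = {e, s} in D_4 (s a reflection)
r·s·r⁻¹ = sr⁻² ≠ s for n ≥ 3, so {e, s} is not closed under conjugation

No, not a normal subgroup


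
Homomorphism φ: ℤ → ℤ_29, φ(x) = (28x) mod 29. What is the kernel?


Kernel = preimage of identity
ker(φ) = {x ∈ ℤ : 28x ≡ 0 (mod 29)}. gcd(28,29) = 1, so 28x ≡ 0 (mod 29) ⟺ x ≡ 0 (mod 29/1 = 29). Hence ker(φ) = 29ℤ

ker(φ) = 29ℤ


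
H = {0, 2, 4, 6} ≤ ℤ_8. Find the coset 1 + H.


1 + H = {1 + h (mod 8) : h ∈ H}
1+0=1, 1+2=3, 1+4=5, 1+6=7

1 + H = {1, 3, 5, 7}


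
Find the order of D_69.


|D_n| = 2n (n rotations and n reflections)
|D_69| = 2×69 = 138

|D_69| = 138


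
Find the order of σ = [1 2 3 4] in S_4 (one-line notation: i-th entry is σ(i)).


Cycle decomposition: identity (all elements fixed)
Order = 1 (identity has order 1)

ord(σ) = 1


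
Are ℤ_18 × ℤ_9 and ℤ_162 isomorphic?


Comparing ℤ_18 × ℤ_9 and ℤ_162:
gcd(18,9) = 9 ≠ 1. Max element order in ℤ_18×ℤ_9 is lcm(18,9) = 18 < 162, so it has no element of order 162

No, ℤ_18 × ℤ_9 ≇ ℤ_162


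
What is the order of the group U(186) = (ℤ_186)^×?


U(n) is the group of units mod n; |U(n)| = φ(n)
|U(186)| = φ(186) = 60

|U(186) = (ℤ_186)^×| = 60


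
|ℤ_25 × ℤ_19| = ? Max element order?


|ℤ_25 × ℤ_19| = 25 × 19 = 475
Max element order = lcm(25,19) = 475
Cyclic? Yes (gcd=1)

|ℤ_25×ℤ_19| = 475, max element order = 475


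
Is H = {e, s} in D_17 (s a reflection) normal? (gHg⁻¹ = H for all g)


H = {e, s} in D_17 (s a reflection)
r·s·r⁻¹ = sr⁻² ≠ s for n ≥ 3, so {e, s} is not closed under conjugation

No, not a normal subgroup


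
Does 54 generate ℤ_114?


g generates ℤ_n iff gcd(g, n) = 1
gcd(54, 114) = 6
Since gcd = 6 ≠ 1, ⟨54⟩ has order 19 < 114, so 54 is not a generator.

No, 54 does not generate ℤ_114


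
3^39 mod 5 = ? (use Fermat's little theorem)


Fermat's little theorem: if p is prime and gcd(a,p)=1, then a^(p-1) ≡ 1 (mod p)
p = 5 is prime, gcd(3,5) = 1
Reduce exponent: 39 mod 4 = 3
So 3^39 ≡ 3^3 (mod 5)
3^3 mod 5 = 2

3^39 ≡ 2 (mod 5)


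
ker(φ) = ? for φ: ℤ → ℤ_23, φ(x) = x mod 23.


Kernel = preimage of identity
ker(φ) = {x ∈ ℤ : x ≡ 0 (mod 23)} = 23ℤ = {0, ±23, ±46, ...}

ker(φ) = 23ℤ


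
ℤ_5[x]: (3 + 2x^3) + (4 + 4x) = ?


Add coefficients mod 5:
x^0: 3 + 4 = 2 (mod 5)
x^1: 0 + 4 = 4 (mod 5)
x^2: 0 + 0 = 0 (mod 5)
x^3: 2 + 0 = 2 (mod 5)
Result: 2 + 4x + 2x^3

f + g = 2 + 4x + 2x^3


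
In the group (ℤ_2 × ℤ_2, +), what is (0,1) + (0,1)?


Operation: componentwise addition mod (2, 2)
(0,1) + (0,1) = ((a₁+b₁) mod 2, (a₂+b₂) mod 2) with a = (0,1), b = (0,1)

(0,1) + (0,1) = (0,0)


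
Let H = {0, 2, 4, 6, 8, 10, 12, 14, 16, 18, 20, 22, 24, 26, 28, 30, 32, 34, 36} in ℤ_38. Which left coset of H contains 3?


3 + H = {3 + h (mod 38) : h ∈ H}
3+0=3, 3+2=5, 3+4=7, 3+6=9, 3+8=11, 3+10=13, 3+12=15, 3+14=17, 3+16=19, 3+18=21, 3+20=23, 3+22=25, 3+24=27, 3+26=29, 3+28=31, 3+30=33, 3+32=35, 3+34=37, 3+36=1
3 + H = {1, 3, 5, 7, 9, 11, 13, 15, 17, 19, 21, 23, 25, 27, 29, 31, 33, 35, 37} = 1 + H

3 + H = {1, 3, 5, 7, 9, 11, 13, 15, 17, 19, 21, 23, 25, 27, 29, 31, 33, 35, 37}


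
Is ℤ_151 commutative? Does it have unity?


ℤ_151 is a commutative ring with unity 1; 151 is prime, so ℤ_151 is a field (hence an integral domain)
Commutative: Yes
Integral domain: Yes
Has unity: Yes

ℤ_151: Commutative=Yes, Unity=Yes


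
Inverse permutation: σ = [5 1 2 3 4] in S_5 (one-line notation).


To find σ⁻¹, swap domain and range:
σ(1) = 5 → σ⁻¹(5) = 1
σ(2) = 1 → σ⁻¹(1) = 2
σ(3) = 2 → σ⁻¹(2) = 3
σ(4) = 3 → σ⁻¹(3) = 4
σ(5) = 4 → σ⁻¹(4) = 5

σ⁻¹ = [2 3 4 5 1]


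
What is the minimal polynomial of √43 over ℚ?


√43 satisfies x² - 43 = 0, irreducible over ℚ since 43 is squarefree

Minimal polynomial: x² - 43


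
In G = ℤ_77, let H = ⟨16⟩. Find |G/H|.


|⟨16⟩| = n / gcd(16, 77) = 77 / 1 = 77
H is normal (ℤ_77 is abelian).
|G/H| = |G| / |H| = 77 / 77 = 1

|G/H| = 1


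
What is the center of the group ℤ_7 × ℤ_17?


Z(G) = {g ∈ G | gx = xg for all x ∈ G}
Direct product of abelian groups is abelian, so Z(G) = G

Z(ℤ_7 × ℤ_17) = ℤ_7 × ℤ_17


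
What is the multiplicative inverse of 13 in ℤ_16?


Use the extended Euclidean algorithm to write 1 = 13·s + 16·t; then s mod 16 is the inverse.
Euclidean algorithm:
  13 = 0·16 + 13
  16 = 1·13 + 3
  13 = 4·3 + 1
  3 = 3·1 + 0
gcd(13,16) = 1
Back-substitution gives: 13·(5) + 16·(-4) = 1
So 13⁻¹ ≡ 5 ≡ 5 (mod 16)
Check: 13 × 5 = 65 ≡ 1 (mod 16) ✓

13⁻¹ ≡ 5 (mod 16)


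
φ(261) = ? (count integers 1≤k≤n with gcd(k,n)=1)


Factor n: 261 = 3^2 × 29
φ(n) = n · ∏(1 - 1/p) over distinct primes p | n
φ(261) = 261 · (1 - 1/3) · (1 - 1/29) = 168

φ(261) = 168


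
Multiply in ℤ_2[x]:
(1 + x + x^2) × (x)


Expand and collect like terms; reduce coefficients mod 2:
x^0: 1·0 = 0 ≡ 0 (mod 2)
x^1: 1·1 + 1·0 = 1 ≡ 1 (mod 2)
x^2: 1·1 + 1·0 = 1 ≡ 1 (mod 2)
x^3: 1·1 = 1 ≡ 1 (mod 2)
Result: x + x^2 + x^3

f · g = x + x^2 + x^3


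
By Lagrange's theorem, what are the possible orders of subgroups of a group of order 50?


Lagrange's theorem: |H| divides |G|
|G| = 50
Divisors of 50: 1, 2, 5, 10, 25, 50

Possible subgroup orders: {1, 2, 5, 10, 25, 50}


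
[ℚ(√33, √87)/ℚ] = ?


[ℚ(√33,√87):ℚ] = [ℚ(√33,√87):ℚ(√33)]·[ℚ(√33):ℚ] = 2·2 = 4

[ℚ(√33, √87)/ℚ] = 4


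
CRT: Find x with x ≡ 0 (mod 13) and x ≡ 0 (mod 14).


m₁ = 13, m₂ = 14, gcd = 1, so CRT applies. M = m₁·m₂ = 182
Let M₁ = M/m₁ = 14, M₂ = M/m₂ = 13
Find y₁ ≡ M₁⁻¹ (mod m₁): 14⁻¹ ≡ 1 (mod 13)
Find y₂ ≡ M₂⁻¹ (mod m₂): 13⁻¹ ≡ 13 (mod 14)
x = a₁·M₁·y₁ + a₂·M₂·y₂ = 0·14·1 + 0·13·13 = 0
Reduce mod 182: x ≡ 0
Check: 0 mod 13 = 0 ✓, 0 mod 14 = 0 ✓

x ≡ 0 (mod 182)


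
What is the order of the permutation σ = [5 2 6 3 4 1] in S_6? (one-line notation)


Cycle decomposition: (1 5 4 3 6)
Cycle lengths: 5
Order = lcm(5) = 5

ord(σ) = 5


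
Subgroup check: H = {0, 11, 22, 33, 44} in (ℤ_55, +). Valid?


Subgroup test for H = {0, 11, 22, 33, 44} in (ℤ_55, +):
(1) 0 ∈ H? Yes
(2) Closure: for all a,b ∈ H, (a+b) mod 55 ∈ H? Yes
(3) Inverses: for all a ∈ H, -a mod 55 ∈ H? Yes

Yes, H is a subgroup of ℤ_55


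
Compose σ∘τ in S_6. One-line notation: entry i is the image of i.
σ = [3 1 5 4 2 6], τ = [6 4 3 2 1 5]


σ∘τ: apply τ first, then σ
1 →τ 6 →σ 6
2 →τ 4 →σ 4
3 →τ 3 →σ 5
4 →τ 2 →σ 1
5 →τ 1 →σ 3
6 →τ 5 →σ 2

σ∘τ = [6 4 5 1 3 2]


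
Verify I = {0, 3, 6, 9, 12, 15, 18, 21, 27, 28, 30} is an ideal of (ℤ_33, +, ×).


Check ideal conditions for I = {0, 3, 6, 9, 12, 15, 18, 21, 27, 28, 30} in ℤ_33:
(1) I is an additive subgroup? No
(2) For r ∈ ℤ_33 and a ∈ I: r·a ∈ I? No  [counterexample: r=2, a=12, r·a mod 33 = 24 ∉ I]

No, I is not an ideal of ℤ_33


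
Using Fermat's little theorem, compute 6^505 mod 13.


Fermat's little theorem: if p is prime and gcd(a,p)=1, then a^(p-1) ≡ 1 (mod p)
p = 13 is prime, gcd(6,13) = 1
Reduce exponent: 505 mod 12 = 1
So 6^505 ≡ 6^1 (mod 13)
6^1 mod 13 = 6

6^505 ≡ 6 (mod 13)


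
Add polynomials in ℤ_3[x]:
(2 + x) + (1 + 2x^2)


Add coefficients mod 3:
x^0: 2 + 1 = 0 (mod 3)
x^1: 1 + 0 = 1 (mod 3)
x^2: 0 + 2 = 2 (mod 3)
Result: x + 2x^2

f + g = x + 2x^2


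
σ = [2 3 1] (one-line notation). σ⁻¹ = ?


To find σ⁻¹, swap domain and range:
σ(1) = 2 → σ⁻¹(2) = 1
σ(2) = 3 → σ⁻¹(3) = 2
σ(3) = 1 → σ⁻¹(1) = 3

σ⁻¹ = [3 1 2]


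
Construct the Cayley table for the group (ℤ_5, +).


Elements: {0, 1, 2, 3, 4}
Operation: addition mod 5
Entry (a, b) = (a + b) mod 5

Cayley table:
  | 0 | 1 | 2 | 3 | 4
0 | 0 | 1 | 2 | 3 | 4
1 | 1 | 2 | 3 | 4 | 0
2 | 2 | 3 | 4 | 0 | 1
3 | 3 | 4 | 0 | 1 | 2
4 | 4 | 0 | 1 | 2 | 3


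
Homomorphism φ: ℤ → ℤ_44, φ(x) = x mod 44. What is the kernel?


Kernel = preimage of identity
ker(φ) = {x ∈ ℤ : x ≡ 0 (mod 44)} = 44ℤ = {0, ±44, ±88, ...}

ker(φ) = 44ℤ


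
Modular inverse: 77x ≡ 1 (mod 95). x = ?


Use the extended Euclidean algorithm to write 1 = 77·s + 95·t; then s mod 95 is the inverse.
Euclidean algorithm:
  77 = 0·95 + 77
  95 = 1·77 + 18
  77 = 4·18 + 5
  18 = 3·5 + 3
  5 = 1·3 + 2
  3 = 1·2 + 1
  2 = 2·1 + 0
gcd(77,95) = 1
Back-substitution gives: 77·(-37) + 95·(30) = 1
So 77⁻¹ ≡ -37 ≡ 58 (mod 95)
Check: 77 × 58 = 4466 ≡ 1 (mod 95) ✓

77⁻¹ ≡ 58 (mod 95)


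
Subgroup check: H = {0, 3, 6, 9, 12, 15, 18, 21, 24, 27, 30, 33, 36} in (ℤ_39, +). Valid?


Subgroup test for H = {0, 3, 6, 9, 12, 15, 18, 21, 24, 27, 30, 33, 36} in (ℤ_39, +):
(1) 0 ∈ H? Yes
(2) Closure: for all a,b ∈ H, (a+b) mod 39 ∈ H? Yes
(3) Inverses: for all a ∈ H, -a mod 39 ∈ H? Yes

Yes, H is a subgroup of ℤ_39


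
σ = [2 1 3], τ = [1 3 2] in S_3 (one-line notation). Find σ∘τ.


σ∘τ: apply τ first, then σ
1 →τ 1 →σ 2
2 →τ 3 →σ 3
3 →τ 2 →σ 1

σ∘τ = [2 3 1]


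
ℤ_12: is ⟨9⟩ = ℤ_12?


g generates ℤ_n iff gcd(g, n) = 1
gcd(9, 12) = 3
Since gcd = 3 ≠ 1, ⟨9⟩ has order 4 < 12, so 9 is not a generator.

No, 9 does not generate ℤ_12


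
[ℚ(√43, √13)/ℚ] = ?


[ℚ(√43,√13):ℚ] = [ℚ(√43,√13):ℚ(√43)]·[ℚ(√43):ℚ] = 2·2 = 4

[ℚ(√43, √13)/ℚ] = 4


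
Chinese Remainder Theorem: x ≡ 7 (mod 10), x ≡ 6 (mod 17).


m₁ = 10, m₂ = 17, gcd = 1, so CRT applies. M = m₁·m₂ = 170
Let M₁ = M/m₁ = 17, M₂ = M/m₂ = 10
Find y₁ ≡ M₁⁻¹ (mod m₁): 17⁻¹ ≡ 3 (mod 10)
Find y₂ ≡ M₂⁻¹ (mod m₂): 10⁻¹ ≡ 12 (mod 17)
x = a₁·M₁·y₁ + a₂·M₂·y₂ = 7·17·3 + 6·10·12 = 1077
Reduce mod 170: x ≡ 57
Check: 57 mod 10 = 7 ✓, 57 mod 17 = 6 ✓

x ≡ 57 (mod 170)


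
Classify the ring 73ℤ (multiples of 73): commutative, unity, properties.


73ℤ is a commutative ring under +,× but has no multiplicative identity (1 ∉ 73ℤ); it has no zero divisors, but without unity it is not an integral domain
Commutative: Yes
Integral domain: No
Has unity: No

73ℤ (multiples of 73): Commutative=Yes, Unity=No


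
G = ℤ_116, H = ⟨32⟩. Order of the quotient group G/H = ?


|⟨32⟩| = n / gcd(32, 116) = 116 / 4 = 29
H is normal (ℤ_116 is abelian).
|G/H| = |G| / |H| = 116 / 29 = 4

|G/H| = 4


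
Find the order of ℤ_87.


ℤ_n has n elements.

|ℤ_87| = 87


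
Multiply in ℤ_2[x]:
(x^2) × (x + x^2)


Expand and collect like terms; reduce coefficients mod 2:
x^0: 0·0 = 0 ≡ 0 (mod 2)
x^1: 0·1 + 0·0 = 0 ≡ 0 (mod 2)
x^2: 0·1 + 0·1 + 1·0 = 0 ≡ 0 (mod 2)
x^3: 0·1 + 1·1 = 1 ≡ 1 (mod 2)
x^4: 1·1 = 1 ≡ 1 (mod 2)
Result: x^3 + x^4

f · g = x^3 + x^4


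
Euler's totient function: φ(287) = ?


Factor n: 287 = 7 × 41
φ(n) = n · ∏(1 - 1/p) over distinct primes p | n
φ(287) = 287 · (1 - 1/7) · (1 - 1/41) = 240

φ(287) = 240


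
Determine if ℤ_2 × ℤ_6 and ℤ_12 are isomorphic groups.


Comparing ℤ_2 × ℤ_6 and ℤ_12:
gcd(2,6) = 2 ≠ 1. Max element order in ℤ_2×ℤ_6 is lcm(2,6) = 6 < 12, so it has no element of order 12

No, ℤ_2 × ℤ_6 ≇ ℤ_12


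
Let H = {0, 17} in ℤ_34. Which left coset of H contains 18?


18 + H = {18 + h (mod 34) : h ∈ H}
18+0=18, 18+17=1
18 + H = {1, 18} = 1 + H

18 + H = {1, 18}


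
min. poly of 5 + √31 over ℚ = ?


Let α = 5 + √31. Then α - 5 = √31, so (α - 5)² = 31, giving α² - 10α - 6 = 0. Degree 2 and α ∉ ℚ, so this is the minimal polynomial.

Minimal polynomial: x² - 10x - 6


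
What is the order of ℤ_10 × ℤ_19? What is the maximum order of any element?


|ℤ_10 × ℤ_19| = 10 × 19 = 190
Max element order = lcm(10,19) = 190
Cyclic? Yes (gcd=1)

|ℤ_10×ℤ_19| = 190, max element order = 190


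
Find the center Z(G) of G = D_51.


Z(G) = {g ∈ G | gx = xg for all x ∈ G}
For odd n, Z(D_n) = {e}: no nontrivial rotation commutes with all reflections

Z(D_51) = {e}


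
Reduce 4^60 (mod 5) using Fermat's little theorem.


Fermat's little theorem: if p is prime and gcd(a,p)=1, then a^(p-1) ≡ 1 (mod p)
p = 5 is prime, gcd(4,5) = 1
Reduce exponent: 60 mod 4 = 0
So 4^60 ≡ 4^0 (mod 5)
4^0 = 1

4^60 ≡ 1 (mod 5)


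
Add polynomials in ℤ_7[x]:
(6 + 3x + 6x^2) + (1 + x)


Add coefficients mod 7:
x^0: 6 + 1 = 0 (mod 7)
x^1: 3 + 1 = 4 (mod 7)
x^2: 6 + 0 = 6 (mod 7)
Result: 4x + 6x^2

f + g = 4x + 6x^2


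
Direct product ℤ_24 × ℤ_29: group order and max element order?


|ℤ_24 × ℤ_29| = 24 × 29 = 696
Max element order = lcm(24,29) = 696
Cyclic? Yes (gcd=1)

|ℤ_24×ℤ_29| = 696, max element order = 696


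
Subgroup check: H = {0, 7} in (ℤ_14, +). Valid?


Subgroup test for H = {0, 7} in (ℤ_14, +):
(1) 0 ∈ H? Yes
(2) Closure: for all a,b ∈ H, (a+b) mod 14 ∈ H? Yes
(3) Inverses: for all a ∈ H, -a mod 14 ∈ H? Yes

Yes, H is a subgroup of ℤ_14


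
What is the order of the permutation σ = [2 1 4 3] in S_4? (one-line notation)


Cycle decomposition: (1 2) (3 4)
Cycle lengths: 2, 2
Order = lcm(2, 2) = 2

ord(σ) = 2


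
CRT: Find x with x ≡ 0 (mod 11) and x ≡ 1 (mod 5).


m₁ = 11, m₂ = 5, gcd = 1, so CRT applies. M = m₁·m₂ = 55
Let M₁ = M/m₁ = 5, M₂ = M/m₂ = 11
Find y₁ ≡ M₁⁻¹ (mod m₁): 5⁻¹ ≡ 9 (mod 11)
Find y₂ ≡ M₂⁻¹ (mod m₂): 11⁻¹ ≡ 1 (mod 5)
x = a₁·M₁·y₁ + a₂·M₂·y₂ = 0·5·9 + 1·11·1 = 11
Reduce mod 55: x ≡ 11
Check: 11 mod 11 = 0 ✓, 11 mod 5 = 1 ✓

x ≡ 11 (mod 55)


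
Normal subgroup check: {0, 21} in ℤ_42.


H = {0, 21} in ℤ_42
ℤ_42 is abelian; every subgroup of an abelian group is normal

Yes, normal subgroup


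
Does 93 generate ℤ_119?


g generates ℤ_n iff gcd(g, n) = 1
gcd(93, 119) = 1
Since gcd = 1, 93 is a generator.

Yes, 93 generates ℤ_119


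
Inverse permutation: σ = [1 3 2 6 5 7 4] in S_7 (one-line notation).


To find σ⁻¹, swap domain and range:
σ(1) = 1 → σ⁻¹(1) = 1
σ(2) = 3 → σ⁻¹(3) = 2
σ(3) = 2 → σ⁻¹(2) = 3
σ(4) = 6 → σ⁻¹(6) = 4
σ(5) = 5 → σ⁻¹(5) = 5
σ(6) = 7 → σ⁻¹(7) = 6
σ(7) = 4 → σ⁻¹(4) = 7

σ⁻¹ = [1 3 2 7 5 4 6]


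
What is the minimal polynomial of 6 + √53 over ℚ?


Let α = 6 + √53. Then α - 6 = √53, so (α - 6)² = 53, giving α² - 12α - 17 = 0. Degree 2 and α ∉ ℚ, so this is the minimal polynomial.

Minimal polynomial: x² - 12x - 17


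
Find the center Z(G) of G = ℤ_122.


Z(G) = {g ∈ G | gx = xg for all x ∈ G}
ℤ_122 is abelian, so Z(G) = G

Z(ℤ_122) = ℤ_122


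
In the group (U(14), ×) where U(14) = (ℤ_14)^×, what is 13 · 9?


Operation: multiplication mod 14
13 · 9 = (a × b) mod 14 with a = 13, b = 9

13 · 9 = 5


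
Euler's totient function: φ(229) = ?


Factor n: 229 = 229
φ(n) = n · ∏(1 - 1/p) over distinct primes p | n
φ(229) = 229 · (1 - 1/229) = 228

φ(229) = 228


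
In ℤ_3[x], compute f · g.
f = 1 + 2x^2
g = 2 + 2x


Expand and collect like terms; reduce coefficients mod 3:
x^0: 1·2 = 2 ≡ 2 (mod 3)
x^1: 1·2 + 0·2 = 2 ≡ 2 (mod 3)
x^2: 0·2 + 2·2 = 4 ≡ 1 (mod 3)
x^3: 2·2 = 4 ≡ 1 (mod 3)
Result: 2 + 2x + x^2 + x^3

f · g = 2 + 2x + x^2 + x^3


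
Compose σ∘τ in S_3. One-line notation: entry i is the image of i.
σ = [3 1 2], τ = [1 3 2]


σ∘τ: apply τ first, then σ
1 →τ 1 →σ 3
2 →τ 3 →σ 2
3 →τ 2 →σ 1

σ∘τ = [3 2 1]


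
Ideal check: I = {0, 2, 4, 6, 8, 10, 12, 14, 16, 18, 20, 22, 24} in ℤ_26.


Check ideal conditions for I = {0, 2, 4, 6, 8, 10, 12, 14, 16, 18, 20, 22, 24} in ℤ_26:
(1) I is an additive subgroup? Yes
(2) For r ∈ ℤ_26 and a ∈ I: r·a ∈ I? Yes

Yes, I is an ideal of ℤ_26


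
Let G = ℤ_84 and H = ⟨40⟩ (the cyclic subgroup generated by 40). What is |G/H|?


|⟨40⟩| = n / gcd(40, 84) = 84 / 4 = 21
H is normal (ℤ_84 is abelian).
|G/H| = |G| / |H| = 84 / 21 = 4

|G/H| = 4


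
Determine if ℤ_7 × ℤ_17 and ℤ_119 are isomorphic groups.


Comparing ℤ_7 × ℤ_17 and ℤ_119:
gcd(7,17) = 1, so ℤ_7 × ℤ_17 ≅ ℤ_119 (CRT)

Yes, ℤ_7 × ℤ_17 ≅ ℤ_119


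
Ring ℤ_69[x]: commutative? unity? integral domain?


ℤ_69 has zero divisors (3·23 ≡ 0), and these lift to constant zero divisors in ℤ_69[x]; so not an integral domain
Commutative: Yes
Integral domain: No
Has unity: Yes

ℤ_69[x]: Commutative=Yes, Unity=Yes


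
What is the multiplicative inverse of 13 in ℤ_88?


Use the extended Euclidean algorithm to write 1 = 13·s + 88·t; then s mod 88 is the inverse.
Euclidean algorithm:
  13 = 0·88 + 13
  88 = 6·13 + 10
  13 = 1·10 + 3
  10 = 3·3 + 1
  3 = 3·1 + 0
gcd(13,88) = 1
Back-substitution gives: 13·(-27) + 88·(4) = 1
So 13⁻¹ ≡ -27 ≡ 61 (mod 88)
Check: 13 × 61 = 793 ≡ 1 (mod 88) ✓

13⁻¹ ≡ 61 (mod 88)


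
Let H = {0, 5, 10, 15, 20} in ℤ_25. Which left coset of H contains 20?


20 + H = {20 + h (mod 25) : h ∈ H}
20+0=20, 20+5=0, 20+10=5, 20+15=10, 20+20=15
20 + H = {0, 5, 10, 15, 20} = 0 + H

20 + H = {0, 5, 10, 15, 20}


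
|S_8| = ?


|S_n| = n! (number of permutations of n symbols)
|S_8| = 8! = 40320

|S_8| = 40320


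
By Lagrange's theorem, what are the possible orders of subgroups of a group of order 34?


Lagrange's theorem: |H| divides |G|
|G| = 34
Divisors of 34: 1, 2, 17, 34

Possible subgroup orders: {1, 2, 17, 34}


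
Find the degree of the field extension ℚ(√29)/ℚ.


√29 has minimal polynomial x² - 29 (irreducible over ℚ since 29 is squarefree)

[ℚ(√29)/ℚ] = 2


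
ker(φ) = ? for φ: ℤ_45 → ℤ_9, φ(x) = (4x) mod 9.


Kernel = preimage of identity
ker(φ) = {x ∈ ℤ_45 : 4x ≡ 0 (mod 9)}. Since 9 | 45, φ is well-defined. The kernel is the cyclic subgroup ⟨9⟩ of ℤ_45 (order 5), i.e. {0, 9, 18, 27, 36}

ker(φ) = {0, 9, 18, 27, 36}


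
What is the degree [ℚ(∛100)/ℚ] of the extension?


∛100 has minimal polynomial x³ - 100 (irreducible over ℚ since 100 is not a perfect cube)

[ℚ(∛100)/ℚ] = 3


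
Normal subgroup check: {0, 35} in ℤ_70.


H = {0, 35} in ℤ_70
ℤ_70 is abelian; every subgroup of an abelian group is normal

Yes, normal subgroup


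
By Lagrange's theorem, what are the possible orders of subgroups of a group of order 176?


Lagrange's theorem: |H| divides |G|
|G| = 176
Divisors of 176: 1, 2, 4, 8, 11, 16, 22, 44, 88, 176

Possible subgroup orders: {1, 2, 4, 8, 11, 16, 22, 44, 88, 176}


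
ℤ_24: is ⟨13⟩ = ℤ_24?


g generates ℤ_n iff gcd(g, n) = 1
gcd(13, 24) = 1
Since gcd = 1, 13 is a generator.

Yes, 13 generates ℤ_24


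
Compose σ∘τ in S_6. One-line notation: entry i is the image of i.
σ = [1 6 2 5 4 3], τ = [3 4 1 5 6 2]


σ∘τ: apply τ first, then σ
1 →τ 3 →σ 2
2 →τ 4 →σ 5
3 →τ 1 →σ 1
4 →τ 5 →σ 4
5 →τ 6 →σ 3
6 →τ 2 →σ 6

σ∘τ = [2 5 1 4 3 6]


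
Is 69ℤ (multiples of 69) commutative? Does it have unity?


69ℤ is a commutative ring under +,× but has no multiplicative identity (1 ∉ 69ℤ); it has no zero divisors, but without unity it is not an integral domain
Commutative: Yes
Integral domain: No
Has unity: No

69ℤ (multiples of 69): Commutative=Yes, Unity=No


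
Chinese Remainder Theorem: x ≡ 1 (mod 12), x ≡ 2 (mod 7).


m₁ = 12, m₂ = 7, gcd = 1, so CRT applies. M = m₁·m₂ = 84
Let M₁ = M/m₁ = 7, M₂ = M/m₂ = 12
Find y₁ ≡ M₁⁻¹ (mod m₁): 7⁻¹ ≡ 7 (mod 12)
Find y₂ ≡ M₂⁻¹ (mod m₂): 12⁻¹ ≡ 3 (mod 7)
x = a₁·M₁·y₁ + a₂·M₂·y₂ = 1·7·7 + 2·12·3 = 121
Reduce mod 84: x ≡ 37
Check: 37 mod 12 = 1 ✓, 37 mod 7 = 2 ✓

x ≡ 37 (mod 84)


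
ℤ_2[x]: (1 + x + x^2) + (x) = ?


Add coefficients mod 2:
x^0: 1 + 0 = 1 (mod 2)
x^1: 1 + 1 = 0 (mod 2)
x^2: 1 + 0 = 1 (mod 2)
Result: 1 + x^2

f + g = 1 + x^2


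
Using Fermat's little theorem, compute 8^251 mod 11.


Fermat's little theorem: if p is prime and gcd(a,p)=1, then a^(p-1) ≡ 1 (mod p)
p = 11 is prime, gcd(8,11) = 1
Reduce exponent: 251 mod 10 = 1
So 8^251 ≡ 8^1 (mod 11)
8^1 mod 11 = 8

8^251 ≡ 8 (mod 11)


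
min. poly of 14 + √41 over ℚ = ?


Let α = 14 + √41. Then α - 14 = √41, so (α - 14)² = 41, giving α² - 28α + 155 = 0. Degree 2 and α ∉ ℚ, so this is the minimal polynomial.

Minimal polynomial: x² - 28x + 155


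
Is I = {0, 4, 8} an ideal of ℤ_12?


Check ideal conditions for I = {0, 4, 8} in ℤ_12:
(1) I is an additive subgroup? Yes
(2) For r ∈ ℤ_12 and a ∈ I: r·a ∈ I? Yes

Yes, I is an ideal of ℤ_12


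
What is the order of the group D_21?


|D_n| = 2n (n rotations and n reflections)
|D_21| = 2×21 = 42

|D_21| = 42


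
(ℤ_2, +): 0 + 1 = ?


Operation: addition mod 2
0 + 1 = (a + b) mod 2 with a = 0, b = 1

0 + 1 = 1


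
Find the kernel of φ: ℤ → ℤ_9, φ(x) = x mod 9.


Kernel = preimage of identity
ker(φ) = {x ∈ ℤ : x ≡ 0 (mod 9)} = 9ℤ = {0, ±9, ±18, ...}

ker(φ) = 9ℤ


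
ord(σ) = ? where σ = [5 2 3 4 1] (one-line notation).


Cycle decomposition: (1 5)
Cycle lengths: 2
Order = lcm(2) = 2

ord(σ) = 2


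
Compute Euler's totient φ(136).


Factor n: 136 = 2^3 × 17
φ(n) = n · ∏(1 - 1/p) over distinct primes p | n
φ(136) = 136 · (1 - 1/2) · (1 - 1/17) = 64

φ(136) = 64


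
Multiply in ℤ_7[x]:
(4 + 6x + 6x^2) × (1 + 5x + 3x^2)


Expand and collect like terms; reduce coefficients mod 7:
x^0: 4·1 = 4 ≡ 4 (mod 7)
x^1: 4·5 + 6·1 = 26 ≡ 5 (mod 7)
x^2: 4·3 + 6·5 + 6·1 = 48 ≡ 6 (mod 7)
x^3: 6·3 + 6·5 = 48 ≡ 6 (mod 7)
x^4: 6·3 = 18 ≡ 4 (mod 7)
Result: 4 + 5x + 6x^2 + 6x^3 + 4x^4

f · g = 4 + 5x + 6x^2 + 6x^3 + 4x^4


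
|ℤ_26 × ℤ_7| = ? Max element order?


|ℤ_26 × ℤ_7| = 26 × 7 = 182
Max element order = lcm(26,7) = 182
Cyclic? Yes (gcd=1)

|ℤ_26×ℤ_7| = 182, max element order = 182


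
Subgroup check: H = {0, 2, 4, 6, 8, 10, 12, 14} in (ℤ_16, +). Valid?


Subgroup test for H = {0, 2, 4, 6, 8, 10, 12, 14} in (ℤ_16, +):
(1) 0 ∈ H? Yes
(2) Closure: for all a,b ∈ H, (a+b) mod 16 ∈ H? Yes
(3) Inverses: for all a ∈ H, -a mod 16 ∈ H? Yes

Yes, H is a subgroup of ℤ_16


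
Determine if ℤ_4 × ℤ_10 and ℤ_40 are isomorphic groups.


Comparing ℤ_4 × ℤ_10 and ℤ_40:
gcd(4,10) = 2 ≠ 1. Max element order in ℤ_4×ℤ_10 is lcm(4,10) = 20 < 40, so it has no element of order 40

No, ℤ_4 × ℤ_10 ≇ ℤ_40


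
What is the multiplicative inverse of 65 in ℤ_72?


Use the extended Euclidean algorithm to write 1 = 65·s + 72·t; then s mod 72 is the inverse.
Euclidean algorithm:
  65 = 0·72 + 65
  72 = 1·65 + 7
  65 = 9·7 + 2
  7 = 3·2 + 1
  2 = 2·1 + 0
gcd(65,72) = 1
Back-substitution gives: 65·(-31) + 72·(28) = 1
So 65⁻¹ ≡ -31 ≡ 41 (mod 72)
Check: 65 × 41 = 2665 ≡ 1 (mod 72) ✓

65⁻¹ ≡ 41 (mod 72)


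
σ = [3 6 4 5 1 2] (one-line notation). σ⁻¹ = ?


To find σ⁻¹, swap domain and range:
σ(1) = 3 → σ⁻¹(3) = 1
σ(2) = 6 → σ⁻¹(6) = 2
σ(3) = 4 → σ⁻¹(4) = 3
σ(4) = 5 → σ⁻¹(5) = 4
σ(5) = 1 → σ⁻¹(1) = 5
σ(6) = 2 → σ⁻¹(2) = 6

σ⁻¹ = [5 6 1 3 4 2]


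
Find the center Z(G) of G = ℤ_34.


Z(G) = {g ∈ G | gx = xg for all x ∈ G}
ℤ_34 is abelian, so Z(G) = G

Z(ℤ_34) = ℤ_34


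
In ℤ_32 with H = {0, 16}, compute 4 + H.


4 + H = {4 + h (mod 32) : h ∈ H}
4+0=4, 4+16=20

4 + H = {4, 20}


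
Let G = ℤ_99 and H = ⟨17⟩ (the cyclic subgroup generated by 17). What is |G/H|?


|⟨17⟩| = n / gcd(17, 99) = 99 / 1 = 99
H is normal (ℤ_99 is abelian).
|G/H| = |G| / |H| = 99 / 99 = 1

|G/H| = 1


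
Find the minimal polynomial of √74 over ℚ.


√74 satisfies x² - 74 = 0, irreducible over ℚ since 74 is squarefree

Minimal polynomial: x² - 74


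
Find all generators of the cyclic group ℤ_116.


g generates ℤ_n iff gcd(g,n) = 1
Prime factors of 116: 2, 29
Generators are g ∈ {1,...,115} not divisible by any of these primes.
Generators: {1, 3, 5, 7, 9, 11, 13, 15, 17, 19, 21, 23, 25, 27, 31, 33, 35, 37, 39, 41, 43, 45, 47, 49, 51, 53, 55, 57, 59, 61, 63, 65, 67, 69, 71, 73, 75, 77, 79, 81, 83, 85, 89, 91, 93, 95, 97, 99, 101, 103, 105, 107, 109, 111, 113, 115}
Number of generators = φ(116) = 56

Generators of ℤ_116 = {1, 3, 5, 7, 9, 11, 13, 15, 17, 19, 21, 23, 25, 27, 31, 33, 35, 37, 39, 41, 43, 45, 47, 49, 51, 53, 55, 57, 59, 61, 63, 65, 67, 69, 71, 73, 75, 77, 79, 81, 83, 85, 89, 91, 93, 95, 97, 99, 101, 103, 105, 107, 109, 111, 113, 115}


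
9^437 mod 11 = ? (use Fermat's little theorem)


Fermat's little theorem: if p is prime and gcd(a,p)=1, then a^(p-1) ≡ 1 (mod p)
p = 11 is prime, gcd(9,11) = 1
Reduce exponent: 437 mod 10 = 7
So 9^437 ≡ 9^7 (mod 11)
9^7 mod 11 = 4

9^437 ≡ 4 (mod 11)


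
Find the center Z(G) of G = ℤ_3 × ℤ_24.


Z(G) = {g ∈ G | gx = xg for all x ∈ G}
Direct product of abelian groups is abelian, so Z(G) = G

Z(ℤ_3 × ℤ_24) = ℤ_3 × ℤ_24


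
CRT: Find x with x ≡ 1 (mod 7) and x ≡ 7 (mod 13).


m₁ = 7, m₂ = 13, gcd = 1, so CRT applies. M = m₁·m₂ = 91
Let M₁ = M/m₁ = 13, M₂ = M/m₂ = 7
Find y₁ ≡ M₁⁻¹ (mod m₁): 13⁻¹ ≡ 6 (mod 7)
Find y₂ ≡ M₂⁻¹ (mod m₂): 7⁻¹ ≡ 2 (mod 13)
x = a₁·M₁·y₁ + a₂·M₂·y₂ = 1·13·6 + 7·7·2 = 176
Reduce mod 91: x ≡ 85
Check: 85 mod 7 = 1 ✓, 85 mod 13 = 7 ✓

x ≡ 85 (mod 91)


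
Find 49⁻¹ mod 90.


Use the extended Euclidean algorithm to write 1 = 49·s + 90·t; then s mod 90 is the inverse.
Euclidean algorithm:
  49 = 0·90 + 49
  90 = 1·49 + 41
  49 = 1·41 + 8
  41 = 5·8 + 1
  8 = 8·1 + 0
gcd(49,90) = 1
Back-substitution gives: 49·(-11) + 90·(6) = 1
So 49⁻¹ ≡ -11 ≡ 79 (mod 90)
Check: 49 × 79 = 3871 ≡ 1 (mod 90) ✓

49⁻¹ ≡ 79 (mod 90)


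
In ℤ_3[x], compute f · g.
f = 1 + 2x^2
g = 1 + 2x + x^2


Expand and collect like terms; reduce coefficients mod 3:
x^0: 1·1 = 1 ≡ 1 (mod 3)
x^1: 1·2 + 0·1 = 2 ≡ 2 (mod 3)
x^2: 1·1 + 0·2 + 2·1 = 3 ≡ 0 (mod 3)
x^3: 0·1 + 2·2 = 4 ≡ 1 (mod 3)
x^4: 2·1 = 2 ≡ 2 (mod 3)
Result: 1 + 2x + x^3 + 2x^4

f · g = 1 + 2x + x^3 + 2x^4


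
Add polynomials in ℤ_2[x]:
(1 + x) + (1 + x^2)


Add coefficients mod 2:
x^0: 1 + 1 = 0 (mod 2)
x^1: 1 + 0 = 1 (mod 2)
x^2: 0 + 1 = 1 (mod 2)
Result: x + x^2

f + g = x + x^2


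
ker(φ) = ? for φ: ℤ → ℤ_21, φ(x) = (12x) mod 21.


Kernel = preimage of identity
ker(φ) = {x ∈ ℤ : 12x ≡ 0 (mod 21)}. gcd(12,21) = 3, so 12x ≡ 0 (mod 21) ⟺ x ≡ 0 (mod 21/3 = 7). Hence ker(φ) = 7ℤ

ker(φ) = 7ℤ


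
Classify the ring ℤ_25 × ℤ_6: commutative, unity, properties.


Direct product ring; commutative with unity (1,1); but (1,0)·(0,1) = (0,0) gives zero divisors, so not an integral domain
Commutative: Yes
Integral domain: No
Has unity: Yes

ℤ_25 × ℤ_6: Commutative=Yes, Unity=Yes


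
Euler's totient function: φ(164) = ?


Factor n: 164 = 2^2 × 41
φ(n) = n · ∏(1 - 1/p) over distinct primes p | n
φ(164) = 164 · (1 - 1/2) · (1 - 1/41) = 80

φ(164) = 80


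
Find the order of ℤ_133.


ℤ_n has n elements.

|ℤ_133| = 133


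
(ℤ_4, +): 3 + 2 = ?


Operation: addition mod 4
3 + 2 = (a + b) mod 4 with a = 3, b = 2

3 + 2 = 1


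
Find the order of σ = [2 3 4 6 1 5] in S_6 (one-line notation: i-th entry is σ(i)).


Cycle decomposition: (1 2 3 4 6 5)
Cycle lengths: 6
Order = lcm(6) = 6

ord(σ) = 6


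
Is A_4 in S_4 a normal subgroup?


H = A_4 in S_4
A_4 has index 2 in S_4, and every subgroup of index 2 is normal

Yes, normal subgroup


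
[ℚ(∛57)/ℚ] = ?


∛57 has minimal polynomial x³ - 57 (irreducible over ℚ since 57 is not a perfect cube)

[ℚ(∛57)/ℚ] = 3


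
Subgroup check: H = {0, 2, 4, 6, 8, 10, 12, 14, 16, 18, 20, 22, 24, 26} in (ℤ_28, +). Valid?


Subgroup test for H = {0, 2, 4, 6, 8, 10, 12, 14, 16, 18, 20, 22, 24, 26} in (ℤ_28, +):
(1) 0 ∈ H? Yes
(2) Closure: for all a,b ∈ H, (a+b) mod 28 ∈ H? Yes
(3) Inverses: for all a ∈ H, -a mod 28 ∈ H? Yes

Yes, H is a subgroup of ℤ_28


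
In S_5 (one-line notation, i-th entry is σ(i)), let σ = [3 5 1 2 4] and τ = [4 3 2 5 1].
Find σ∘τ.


σ∘τ: apply τ first, then σ
1 →τ 4 →σ 2
2 →τ 3 →σ 1
3 →τ 2 →σ 5
4 →τ 5 →σ 4
5 →τ 1 →σ 3

σ∘τ = [2 1 5 4 3]


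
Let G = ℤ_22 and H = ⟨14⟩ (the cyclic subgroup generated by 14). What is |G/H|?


|⟨14⟩| = n / gcd(14, 22) = 22 / 2 = 11
H is normal (ℤ_22 is abelian).
|G/H| = |G| / |H| = 22 / 11 = 2

|G/H| = 2


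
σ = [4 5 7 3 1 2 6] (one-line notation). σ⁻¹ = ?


To find σ⁻¹, swap domain and range:
σ(1) = 4 → σ⁻¹(4) = 1
σ(2) = 5 → σ⁻¹(5) = 2
σ(3) = 7 → σ⁻¹(7) = 3
σ(4) = 3 → σ⁻¹(3) = 4
σ(5) = 1 → σ⁻¹(1) = 5
σ(6) = 2 → σ⁻¹(2) = 6
σ(7) = 6 → σ⁻¹(6) = 7

σ⁻¹ = [5 6 4 1 2 7 3]


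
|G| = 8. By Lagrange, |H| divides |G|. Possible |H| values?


Lagrange's theorem: |H| divides |G|
|G| = 8
Divisors of 8: 1, 2, 4, 8

Possible subgroup orders: {1, 2, 4, 8}


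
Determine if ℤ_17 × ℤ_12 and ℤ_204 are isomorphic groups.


Comparing ℤ_17 × ℤ_12 and ℤ_204:
gcd(17,12) = 1, so ℤ_17 × ℤ_12 ≅ ℤ_204 (CRT)

Yes, ℤ_17 × ℤ_12 ≅ ℤ_204
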